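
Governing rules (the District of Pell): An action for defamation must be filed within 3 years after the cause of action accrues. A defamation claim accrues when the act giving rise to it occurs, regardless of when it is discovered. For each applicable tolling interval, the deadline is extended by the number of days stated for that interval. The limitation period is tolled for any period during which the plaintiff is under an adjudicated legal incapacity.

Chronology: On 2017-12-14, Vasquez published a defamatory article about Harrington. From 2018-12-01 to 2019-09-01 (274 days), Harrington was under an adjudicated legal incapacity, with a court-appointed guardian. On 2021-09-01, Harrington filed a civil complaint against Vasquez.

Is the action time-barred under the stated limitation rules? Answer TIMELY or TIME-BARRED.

TIMELY

The limitation period began to run on 2017-12-14.
Adding the 3 years base period to 2017-12-14 gives a deadline of 2020-12-14, before any tolling.
The plaintiff's legal incapacity from 2018-12-01 to 2019-09-01 tolled the period for 274 days, extending the deadline to 2021-09-14.
The 2021-09-01 filing precedes the 2021-09-14 deadline; the claim is timely.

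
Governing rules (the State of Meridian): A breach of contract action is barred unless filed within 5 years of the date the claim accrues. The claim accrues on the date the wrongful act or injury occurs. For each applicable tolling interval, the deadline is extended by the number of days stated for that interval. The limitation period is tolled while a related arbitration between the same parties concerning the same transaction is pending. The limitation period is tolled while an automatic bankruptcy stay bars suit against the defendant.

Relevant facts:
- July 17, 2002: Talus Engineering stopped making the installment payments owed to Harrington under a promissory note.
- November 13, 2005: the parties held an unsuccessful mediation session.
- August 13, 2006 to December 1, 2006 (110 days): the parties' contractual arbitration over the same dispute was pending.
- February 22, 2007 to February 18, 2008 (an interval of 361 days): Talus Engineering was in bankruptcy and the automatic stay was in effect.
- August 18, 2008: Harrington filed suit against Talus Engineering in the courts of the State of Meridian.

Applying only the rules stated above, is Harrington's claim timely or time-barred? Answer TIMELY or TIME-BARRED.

The claim accrued on July 17, 2002, when the wrongful act occurred.
5 years from July 17, 2002 is July 17, 2007.
Because the pending related arbitration ran from August 13, 2006 to December 1, 2006, the deadline is extended by 110 days to November 4, 2007.
The automatic bankruptcy stay from February 22, 2007 to February 18, 2008 tolled the period for 361 days, extending the deadline to October 30, 2008.
None of the other events listed affects the running of the period under the stated rules.
Harrington filed on August 18, 2008, before the October 30, 2008 deadline, so the action is timely.

TIMELY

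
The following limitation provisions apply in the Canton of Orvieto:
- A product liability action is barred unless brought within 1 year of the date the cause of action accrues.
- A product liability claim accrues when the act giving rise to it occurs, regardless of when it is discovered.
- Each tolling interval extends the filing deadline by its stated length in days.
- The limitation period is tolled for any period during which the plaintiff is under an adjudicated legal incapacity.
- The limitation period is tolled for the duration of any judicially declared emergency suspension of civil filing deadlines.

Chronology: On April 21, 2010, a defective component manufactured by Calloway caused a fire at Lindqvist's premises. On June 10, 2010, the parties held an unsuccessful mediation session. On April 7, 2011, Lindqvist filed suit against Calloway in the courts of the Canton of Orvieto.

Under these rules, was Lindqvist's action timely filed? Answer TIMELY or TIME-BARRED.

The limitation period began to run on April 21, 2010.
Adding the 1 year base period to April 21, 2010 gives a deadline of April 21, 2011, before any tolling.
None of the other events listed affects the running of the period under the stated rules.
Filing on April 7, 2011 beat the April 21, 2011 deadline — the action is timely.

TIMELY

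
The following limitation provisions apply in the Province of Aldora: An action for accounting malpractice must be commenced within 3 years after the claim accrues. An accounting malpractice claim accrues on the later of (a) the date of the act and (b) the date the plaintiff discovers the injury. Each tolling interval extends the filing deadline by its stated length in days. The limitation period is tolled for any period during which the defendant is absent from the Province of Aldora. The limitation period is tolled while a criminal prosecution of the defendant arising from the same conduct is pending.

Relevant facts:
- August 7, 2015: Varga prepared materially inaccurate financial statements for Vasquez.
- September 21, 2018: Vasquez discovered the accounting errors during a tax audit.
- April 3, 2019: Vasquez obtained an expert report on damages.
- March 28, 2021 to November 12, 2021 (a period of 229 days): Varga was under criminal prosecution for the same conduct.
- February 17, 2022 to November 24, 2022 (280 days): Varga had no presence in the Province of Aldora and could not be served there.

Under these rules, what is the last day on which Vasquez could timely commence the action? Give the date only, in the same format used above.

Taking the later of the act (August 7, 2015) and discovery (September 21, 2018), the claim accrued on September 21, 2018.
The untolled deadline — 3 years after September 21, 2018 — is September 21, 2021.
Because the pending criminal prosecution ran from March 28, 2021 to November 12, 2021, the deadline is extended by 229 days to May 8, 2022.
Because the defendant's absence from the jurisdiction ran from February 17, 2022 to November 24, 2022, the deadline is extended by 280 days to February 12, 2023.
None of the other events listed affects the running of the period under the stated rules.

February 12, 2023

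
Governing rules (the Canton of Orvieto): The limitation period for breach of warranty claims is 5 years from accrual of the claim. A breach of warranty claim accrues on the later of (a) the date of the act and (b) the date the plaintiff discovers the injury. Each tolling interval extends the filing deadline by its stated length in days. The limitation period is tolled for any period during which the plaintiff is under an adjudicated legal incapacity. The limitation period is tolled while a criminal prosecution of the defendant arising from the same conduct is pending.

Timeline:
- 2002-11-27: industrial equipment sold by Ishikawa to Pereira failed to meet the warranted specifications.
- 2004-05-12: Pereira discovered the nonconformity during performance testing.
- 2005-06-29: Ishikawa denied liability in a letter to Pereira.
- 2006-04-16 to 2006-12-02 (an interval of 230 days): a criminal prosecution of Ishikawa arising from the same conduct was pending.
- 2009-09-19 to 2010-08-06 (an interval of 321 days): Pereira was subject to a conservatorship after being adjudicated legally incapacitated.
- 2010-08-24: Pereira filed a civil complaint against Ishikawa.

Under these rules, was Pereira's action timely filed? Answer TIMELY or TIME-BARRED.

The claim accrued on 2004-05-12 — the later of the 2002-11-27 act and the 2004-05-12 discovery.
5 years from 2004-05-12 is 2009-05-12.
The period was tolled for 230 days by the pending criminal prosecution (2006-04-16 to 2006-12-02), pushing the deadline to 2009-12-28.
Because the plaintiff's legal incapacity ran from 2009-09-19 to 2010-08-06, the deadline is extended by 321 days to 2010-11-14.
Nothing else in the chronology tolls or restarts the period.
The 2010-08-24 filing precedes the 2010-11-14 deadline; the claim is timely.

TIMELY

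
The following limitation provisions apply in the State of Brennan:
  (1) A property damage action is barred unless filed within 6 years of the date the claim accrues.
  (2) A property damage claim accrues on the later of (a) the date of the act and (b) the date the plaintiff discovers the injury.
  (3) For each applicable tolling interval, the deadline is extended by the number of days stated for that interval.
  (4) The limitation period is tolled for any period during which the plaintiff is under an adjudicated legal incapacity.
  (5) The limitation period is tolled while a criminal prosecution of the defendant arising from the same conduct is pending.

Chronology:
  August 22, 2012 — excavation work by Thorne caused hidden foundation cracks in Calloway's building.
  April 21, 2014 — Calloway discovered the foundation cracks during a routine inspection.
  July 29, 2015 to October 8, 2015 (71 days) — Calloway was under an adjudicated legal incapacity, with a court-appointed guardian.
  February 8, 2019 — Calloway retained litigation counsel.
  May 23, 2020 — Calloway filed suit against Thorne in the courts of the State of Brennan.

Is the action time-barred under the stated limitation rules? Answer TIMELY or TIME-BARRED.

TIMELY

The claim accrued on April 21, 2014 — the later of the August 22, 2012 act and the April 21, 2014 discovery.
Adding the 6 years base period to April 21, 2014 gives a deadline of April 21, 2020, before any tolling.
The plaintiff's legal incapacity from July 29, 2015 to October 8, 2015 tolled the period for 71 days, extending the deadline to July 1, 2020.
None of the other events listed affects the running of the period under the stated rules.
The May 23, 2020 filing precedes the July 1, 2020 deadline; the claim is timely.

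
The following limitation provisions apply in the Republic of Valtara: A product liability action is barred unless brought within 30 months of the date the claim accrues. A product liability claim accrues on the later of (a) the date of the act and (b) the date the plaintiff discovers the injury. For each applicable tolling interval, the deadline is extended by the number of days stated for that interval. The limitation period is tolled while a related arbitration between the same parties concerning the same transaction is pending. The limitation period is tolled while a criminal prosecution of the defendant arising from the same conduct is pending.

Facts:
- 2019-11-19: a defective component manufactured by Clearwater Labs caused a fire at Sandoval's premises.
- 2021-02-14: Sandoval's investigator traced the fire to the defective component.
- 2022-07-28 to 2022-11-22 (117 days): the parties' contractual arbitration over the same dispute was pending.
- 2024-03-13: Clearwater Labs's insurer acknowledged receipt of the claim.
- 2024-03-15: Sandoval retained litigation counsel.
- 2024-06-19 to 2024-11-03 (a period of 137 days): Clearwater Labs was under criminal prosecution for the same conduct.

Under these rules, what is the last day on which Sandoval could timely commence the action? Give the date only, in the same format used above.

2023-12-09

Taking the later of the act (2019-11-19) and discovery (2021-02-14), the claim accrued on 2021-02-14.
Adding the 30 months base period to 2021-02-14 gives a deadline of 2023-08-14, before any tolling.
Because the pending related arbitration ran from 2022-07-28 to 2022-11-22, the deadline is extended by 117 days to 2023-12-09.
By the time the pending criminal prosecution began on 2024-06-19, the limitation period had already expired on 2023-12-09; that interval cannot revive it.
Nothing else in the chronology tolls or restarts the period.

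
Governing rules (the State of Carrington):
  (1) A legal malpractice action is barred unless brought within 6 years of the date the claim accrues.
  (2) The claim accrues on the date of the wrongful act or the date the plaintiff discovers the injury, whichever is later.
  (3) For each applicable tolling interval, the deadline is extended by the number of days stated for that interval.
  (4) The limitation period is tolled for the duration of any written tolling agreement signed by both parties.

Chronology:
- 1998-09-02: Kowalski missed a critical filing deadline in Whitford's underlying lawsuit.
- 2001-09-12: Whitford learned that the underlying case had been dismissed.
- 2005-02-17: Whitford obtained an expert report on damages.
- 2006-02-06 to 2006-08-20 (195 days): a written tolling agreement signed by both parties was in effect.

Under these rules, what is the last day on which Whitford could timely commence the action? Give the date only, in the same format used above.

2008-03-25

Because discovery on 2001-09-12 post-dates the 1998-09-02 act, accrual under the later-of rule falls on 2001-09-12.
6 years from 2001-09-12 is 2007-09-12.
Because the written tolling agreement ran from 2006-02-06 to 2006-08-20, the deadline is extended by 195 days to 2008-03-25.
Nothing else in the chronology tolls or restarts the period.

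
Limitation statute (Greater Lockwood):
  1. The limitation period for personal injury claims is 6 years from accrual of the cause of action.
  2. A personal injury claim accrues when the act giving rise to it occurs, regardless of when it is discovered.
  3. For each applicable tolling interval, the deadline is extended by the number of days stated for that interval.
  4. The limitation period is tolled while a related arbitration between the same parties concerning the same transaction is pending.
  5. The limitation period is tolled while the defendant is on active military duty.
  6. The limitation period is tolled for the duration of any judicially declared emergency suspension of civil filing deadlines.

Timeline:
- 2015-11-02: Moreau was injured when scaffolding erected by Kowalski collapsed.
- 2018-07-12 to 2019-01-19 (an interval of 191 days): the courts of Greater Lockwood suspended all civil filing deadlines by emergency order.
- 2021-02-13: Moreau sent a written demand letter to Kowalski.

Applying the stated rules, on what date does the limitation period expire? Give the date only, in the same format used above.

2022-05-12

The claim accrued on 2015-11-02, when the wrongful act occurred.
Adding the 6 years base period to 2015-11-02 gives a deadline of 2021-11-02, before any tolling.
Because the emergency suspension of filing deadlines ran from 2018-07-12 to 2019-01-19, the deadline is extended by 191 days to 2022-05-12.
Nothing else in the chronology tolls or restarts the period.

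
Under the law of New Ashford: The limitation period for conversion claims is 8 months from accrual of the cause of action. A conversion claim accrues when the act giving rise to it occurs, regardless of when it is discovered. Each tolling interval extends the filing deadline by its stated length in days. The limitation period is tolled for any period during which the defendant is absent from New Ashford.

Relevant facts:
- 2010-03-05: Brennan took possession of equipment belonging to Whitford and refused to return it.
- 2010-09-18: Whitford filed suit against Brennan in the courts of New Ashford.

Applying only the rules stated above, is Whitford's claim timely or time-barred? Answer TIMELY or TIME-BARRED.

The claim accrued on 2010-03-05, when the wrongful act occurred.
Adding the 8 months base period to 2010-03-05 gives a deadline of 2010-11-05, before any tolling.
Whitford filed on 2010-09-18, before the 2010-11-05 deadline, so the action is timely.

TIMELY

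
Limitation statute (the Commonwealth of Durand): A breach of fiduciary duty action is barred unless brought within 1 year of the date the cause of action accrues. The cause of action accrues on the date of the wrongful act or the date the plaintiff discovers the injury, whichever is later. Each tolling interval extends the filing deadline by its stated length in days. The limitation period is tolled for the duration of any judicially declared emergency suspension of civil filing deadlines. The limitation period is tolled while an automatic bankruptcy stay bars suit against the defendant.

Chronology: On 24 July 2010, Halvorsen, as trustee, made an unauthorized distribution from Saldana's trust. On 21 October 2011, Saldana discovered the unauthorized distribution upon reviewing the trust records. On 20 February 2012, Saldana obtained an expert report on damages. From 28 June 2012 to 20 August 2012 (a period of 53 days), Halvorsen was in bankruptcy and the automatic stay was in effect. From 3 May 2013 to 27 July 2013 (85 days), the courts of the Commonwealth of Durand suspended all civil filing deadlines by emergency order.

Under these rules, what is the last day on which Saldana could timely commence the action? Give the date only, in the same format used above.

Because discovery on 21 October 2011 post-dates the 24 July 2010 act, accrual under the later-of rule falls on 21 October 2011.
Adding the 1 year base period to 21 October 2011 gives a deadline of 21 October 2012, before any tolling.
The automatic bankruptcy stay from 28 June 2012 to 20 August 2012 tolled the period for 53 days, extending the deadline to 13 December 2012.
The emergency suspension of filing deadlines starting 3 May 2013 came too late — the period had run on 13 December 2012 — and so does not extend the deadline.
The other events in the timeline have no effect on the limitation period under the stated rules.

13 December 2012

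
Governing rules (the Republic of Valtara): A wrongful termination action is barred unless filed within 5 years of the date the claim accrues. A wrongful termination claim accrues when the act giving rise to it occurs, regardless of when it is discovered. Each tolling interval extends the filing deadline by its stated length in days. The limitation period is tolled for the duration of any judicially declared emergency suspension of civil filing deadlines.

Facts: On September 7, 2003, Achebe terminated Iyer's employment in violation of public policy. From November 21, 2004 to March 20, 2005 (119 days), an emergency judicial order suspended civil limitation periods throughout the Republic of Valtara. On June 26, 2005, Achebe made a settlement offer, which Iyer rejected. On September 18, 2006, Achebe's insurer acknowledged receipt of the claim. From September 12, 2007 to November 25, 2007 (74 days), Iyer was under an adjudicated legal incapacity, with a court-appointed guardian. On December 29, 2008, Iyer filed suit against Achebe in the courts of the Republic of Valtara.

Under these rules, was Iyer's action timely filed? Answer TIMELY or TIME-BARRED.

TIMELY

The limitation period began to run on September 7, 2003.
Adding the 5 years base period to September 7, 2003 gives a deadline of September 7, 2008, before any tolling.
Because the emergency suspension of filing deadlines ran from November 21, 2004 to March 20, 2005, the deadline is extended by 119 days to January 4, 2009.
Although the plaintiff's incapacity ran from September 12, 2007 to November 25, 2007, the stated rules do not make that a tolling event, so it is disregarded.
The other events in the timeline have no effect on the limitation period under the stated rules.
Iyer filed on December 29, 2008, before the January 4, 2009 deadline, so the action is timely.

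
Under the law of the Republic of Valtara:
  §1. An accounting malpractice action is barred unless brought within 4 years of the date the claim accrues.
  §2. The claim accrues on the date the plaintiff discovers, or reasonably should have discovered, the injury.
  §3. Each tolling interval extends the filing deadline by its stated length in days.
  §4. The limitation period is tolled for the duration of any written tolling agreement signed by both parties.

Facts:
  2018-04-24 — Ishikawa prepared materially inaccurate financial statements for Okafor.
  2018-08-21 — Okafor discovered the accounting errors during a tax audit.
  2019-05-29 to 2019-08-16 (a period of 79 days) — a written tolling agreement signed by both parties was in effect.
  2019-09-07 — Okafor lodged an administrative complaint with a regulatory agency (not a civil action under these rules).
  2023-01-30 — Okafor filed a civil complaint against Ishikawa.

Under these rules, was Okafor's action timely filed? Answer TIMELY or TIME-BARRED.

TIME-BARRED

Accrual is tied to discovery, so the period began on 2018-08-21 rather than on 2018-04-24 when the act occurred.
Adding the 4 years base period to 2018-08-21 gives a deadline of 2022-08-21, before any tolling.
The written tolling agreement from 2019-05-29 to 2019-08-16 tolled the period for 79 days, extending the deadline to 2022-11-08.
None of the other events listed affects the running of the period under the stated rules.
Filing on 2023-01-30 missed the 2022-11-08 deadline — the action is time-barred.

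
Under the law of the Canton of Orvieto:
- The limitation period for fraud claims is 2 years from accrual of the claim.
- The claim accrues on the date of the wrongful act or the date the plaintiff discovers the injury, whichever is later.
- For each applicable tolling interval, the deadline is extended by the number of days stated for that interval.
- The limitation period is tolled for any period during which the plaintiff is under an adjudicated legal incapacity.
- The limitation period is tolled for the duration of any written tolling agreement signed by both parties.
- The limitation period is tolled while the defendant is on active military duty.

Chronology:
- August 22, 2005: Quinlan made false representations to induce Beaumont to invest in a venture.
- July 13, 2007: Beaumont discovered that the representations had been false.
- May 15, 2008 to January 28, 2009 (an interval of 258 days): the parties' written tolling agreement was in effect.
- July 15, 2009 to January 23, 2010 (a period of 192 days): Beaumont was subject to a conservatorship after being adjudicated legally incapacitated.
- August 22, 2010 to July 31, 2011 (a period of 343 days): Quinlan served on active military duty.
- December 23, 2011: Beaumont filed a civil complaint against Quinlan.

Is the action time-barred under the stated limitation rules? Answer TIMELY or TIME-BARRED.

TIME-BARRED

Because discovery on July 13, 2007 post-dates the August 22, 2005 act, accrual under the later-of rule falls on July 13, 2007.
The untolled deadline — 2 years after July 13, 2007 — is July 13, 2009.
The written tolling agreement from May 15, 2008 to January 28, 2009 tolled the period for 258 days, extending the deadline to March 28, 2010.
The plaintiff's legal incapacity from July 15, 2009 to January 23, 2010 tolled the period for 192 days, extending the deadline to October 6, 2010.
The period was tolled for 343 days by the defendant's active military service (August 22, 2010 to July 31, 2011), pushing the deadline to September 14, 2011.
The December 23, 2011 filing falls after the September 14, 2011 deadline; the claim is time-barred.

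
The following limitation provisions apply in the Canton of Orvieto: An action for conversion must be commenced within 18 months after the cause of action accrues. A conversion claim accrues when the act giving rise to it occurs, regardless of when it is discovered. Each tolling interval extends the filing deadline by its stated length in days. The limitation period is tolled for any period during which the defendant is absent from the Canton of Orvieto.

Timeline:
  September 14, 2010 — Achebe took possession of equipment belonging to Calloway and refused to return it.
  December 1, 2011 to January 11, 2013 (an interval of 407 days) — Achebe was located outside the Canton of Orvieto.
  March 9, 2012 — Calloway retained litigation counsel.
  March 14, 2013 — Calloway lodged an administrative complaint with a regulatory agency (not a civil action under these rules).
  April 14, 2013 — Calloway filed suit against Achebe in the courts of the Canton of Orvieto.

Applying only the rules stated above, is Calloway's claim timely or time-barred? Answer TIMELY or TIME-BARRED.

TIMELY

The claim accrued on September 14, 2010, when the wrongful act occurred.
Adding the 18 months base period to September 14, 2010 gives a deadline of March 14, 2012, before any tolling.
The defendant's absence from the jurisdiction from December 1, 2011 to January 11, 2013 tolled the period for 407 days, extending the deadline to April 25, 2013.
Nothing else in the chronology tolls or restarts the period.
Calloway filed on April 14, 2013, before the April 25, 2013 deadline, so the action is timely.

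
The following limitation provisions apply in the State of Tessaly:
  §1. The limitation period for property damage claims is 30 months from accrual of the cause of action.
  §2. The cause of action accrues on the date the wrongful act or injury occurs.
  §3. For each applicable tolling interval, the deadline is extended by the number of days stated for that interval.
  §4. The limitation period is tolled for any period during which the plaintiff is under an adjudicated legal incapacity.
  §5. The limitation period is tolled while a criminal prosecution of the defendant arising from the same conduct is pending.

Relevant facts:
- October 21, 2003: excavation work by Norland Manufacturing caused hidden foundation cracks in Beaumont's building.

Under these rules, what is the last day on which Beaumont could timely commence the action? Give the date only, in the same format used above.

April 21, 2006

The claim accrued on October 21, 2003, when the wrongful act occurred.
Adding the 30 months base period to October 21, 2003 gives a deadline of April 21, 2006, before any tolling.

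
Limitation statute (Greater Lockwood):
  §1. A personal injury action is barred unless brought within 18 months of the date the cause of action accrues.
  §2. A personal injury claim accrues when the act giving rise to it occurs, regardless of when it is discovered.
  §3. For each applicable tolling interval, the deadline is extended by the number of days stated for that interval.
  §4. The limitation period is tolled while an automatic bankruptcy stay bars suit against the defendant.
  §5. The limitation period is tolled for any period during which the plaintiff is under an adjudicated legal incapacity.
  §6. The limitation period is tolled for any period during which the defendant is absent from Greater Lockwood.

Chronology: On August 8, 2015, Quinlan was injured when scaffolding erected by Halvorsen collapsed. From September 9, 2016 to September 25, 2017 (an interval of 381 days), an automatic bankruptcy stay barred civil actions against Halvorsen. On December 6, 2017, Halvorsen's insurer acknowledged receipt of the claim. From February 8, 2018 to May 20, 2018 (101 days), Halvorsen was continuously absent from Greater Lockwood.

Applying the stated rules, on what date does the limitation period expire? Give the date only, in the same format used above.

June 5, 2018

The cause of action accrued on August 8, 2015, the date of the act.
The untolled deadline — 18 months after August 8, 2015 — is February 8, 2017.
The automatic bankruptcy stay from September 9, 2016 to September 25, 2017 tolled the period for 381 days, extending the deadline to February 24, 2018.
The defendant's absence from the jurisdiction from February 8, 2018 to May 20, 2018 tolled the period for 101 days, extending the deadline to June 5, 2018.
Nothing else in the chronology tolls or restarts the period.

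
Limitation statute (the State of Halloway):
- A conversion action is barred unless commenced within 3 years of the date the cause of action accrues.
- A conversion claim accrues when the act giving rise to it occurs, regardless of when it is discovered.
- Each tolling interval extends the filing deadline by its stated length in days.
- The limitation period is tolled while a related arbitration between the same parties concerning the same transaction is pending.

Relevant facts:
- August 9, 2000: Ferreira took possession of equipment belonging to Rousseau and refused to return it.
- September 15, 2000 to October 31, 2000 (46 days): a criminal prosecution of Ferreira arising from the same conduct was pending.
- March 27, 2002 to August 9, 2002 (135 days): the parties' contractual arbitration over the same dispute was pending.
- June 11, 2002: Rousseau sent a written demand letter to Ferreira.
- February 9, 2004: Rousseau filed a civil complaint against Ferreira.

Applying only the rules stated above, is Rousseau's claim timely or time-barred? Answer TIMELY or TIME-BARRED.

TIME-BARRED

The cause of action accrued on August 9, 2000, the date of the act.
Adding the 3 years base period to August 9, 2000 gives a deadline of August 9, 2003, before any tolling.
The period was tolled for 135 days by the pending related arbitration (March 27, 2002 to August 9, 2002), pushing the deadline to December 22, 2003.
Although a criminal prosecution ran from September 15, 2000 to October 31, 2000, the stated rules do not make that a tolling event, so it is disregarded.
The other events in the timeline have no effect on the limitation period under the stated rules.
Rousseau filed on February 9, 2004, after the December 22, 2003 deadline, so the action is time-barred.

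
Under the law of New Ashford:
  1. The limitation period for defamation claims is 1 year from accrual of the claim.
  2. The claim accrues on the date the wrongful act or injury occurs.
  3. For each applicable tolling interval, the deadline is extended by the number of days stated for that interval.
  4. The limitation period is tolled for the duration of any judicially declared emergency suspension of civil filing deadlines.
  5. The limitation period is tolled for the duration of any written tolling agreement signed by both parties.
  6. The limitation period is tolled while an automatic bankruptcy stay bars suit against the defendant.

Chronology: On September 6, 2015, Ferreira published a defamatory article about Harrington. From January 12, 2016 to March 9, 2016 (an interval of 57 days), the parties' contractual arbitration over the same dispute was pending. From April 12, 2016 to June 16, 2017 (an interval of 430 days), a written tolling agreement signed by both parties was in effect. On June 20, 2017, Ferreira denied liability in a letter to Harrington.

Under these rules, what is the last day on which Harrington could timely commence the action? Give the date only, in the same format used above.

The claim accrued on September 6, 2015, when the wrongful act occurred.
1 year from September 6, 2015 is September 6, 2016.
The period was tolled for 430 days by the written tolling agreement (April 12, 2016 to June 16, 2017), pushing the deadline to November 10, 2017.
The pending related arbitration from January 12, 2016 to March 9, 2016 does not toll the period, because no stated rule makes a pending arbitration a tolling event.
None of the other events listed affects the running of the period under the stated rules.

November 10, 2017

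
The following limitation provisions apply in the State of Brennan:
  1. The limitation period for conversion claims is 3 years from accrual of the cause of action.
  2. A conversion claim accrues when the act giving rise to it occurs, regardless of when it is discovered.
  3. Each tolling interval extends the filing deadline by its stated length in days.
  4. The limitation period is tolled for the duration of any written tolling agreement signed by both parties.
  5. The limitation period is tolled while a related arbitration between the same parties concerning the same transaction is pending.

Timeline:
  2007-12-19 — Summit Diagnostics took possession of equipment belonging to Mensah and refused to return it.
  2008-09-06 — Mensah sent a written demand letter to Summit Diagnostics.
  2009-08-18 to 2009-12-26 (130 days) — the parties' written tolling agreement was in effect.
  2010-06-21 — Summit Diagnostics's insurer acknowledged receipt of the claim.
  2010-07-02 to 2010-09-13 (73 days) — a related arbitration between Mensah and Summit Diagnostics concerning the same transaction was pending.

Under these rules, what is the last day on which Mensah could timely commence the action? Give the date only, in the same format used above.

The limitation period began to run on 2007-12-19.
3 years from 2007-12-19 is 2010-12-19.
Because the written tolling agreement ran from 2009-08-18 to 2009-12-26, the deadline is extended by 130 days to 2011-04-28.
The pending related arbitration from 2010-07-02 to 2010-09-13 tolled the period for 73 days, extending the deadline to 2011-07-10.
The other events in the timeline have no effect on the limitation period under the stated rules.

2011-07-10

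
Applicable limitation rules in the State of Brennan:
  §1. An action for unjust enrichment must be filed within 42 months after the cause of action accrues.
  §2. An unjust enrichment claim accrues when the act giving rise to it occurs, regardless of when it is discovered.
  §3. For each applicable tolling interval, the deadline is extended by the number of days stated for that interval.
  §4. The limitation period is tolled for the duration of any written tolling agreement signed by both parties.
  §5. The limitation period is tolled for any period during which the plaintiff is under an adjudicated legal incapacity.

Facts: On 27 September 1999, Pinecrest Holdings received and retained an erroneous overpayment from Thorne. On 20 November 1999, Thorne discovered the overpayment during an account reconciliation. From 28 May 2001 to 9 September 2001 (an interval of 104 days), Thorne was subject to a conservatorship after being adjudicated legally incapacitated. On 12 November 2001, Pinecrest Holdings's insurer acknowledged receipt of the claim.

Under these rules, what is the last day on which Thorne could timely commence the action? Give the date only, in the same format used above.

9 July 2003

The claim accrued on 27 September 1999, when the wrongful act occurred; under the stated occurrence rule the 20 November 1999 discovery does not delay accrual.
Adding the 42 months base period to 27 September 1999 gives a deadline of 27 March 2003, before any tolling.
The period was tolled for 104 days by the plaintiff's legal incapacity (28 May 2001 to 9 September 2001), pushing the deadline to 9 July 2003.
Nothing else in the chronology tolls or restarts the period.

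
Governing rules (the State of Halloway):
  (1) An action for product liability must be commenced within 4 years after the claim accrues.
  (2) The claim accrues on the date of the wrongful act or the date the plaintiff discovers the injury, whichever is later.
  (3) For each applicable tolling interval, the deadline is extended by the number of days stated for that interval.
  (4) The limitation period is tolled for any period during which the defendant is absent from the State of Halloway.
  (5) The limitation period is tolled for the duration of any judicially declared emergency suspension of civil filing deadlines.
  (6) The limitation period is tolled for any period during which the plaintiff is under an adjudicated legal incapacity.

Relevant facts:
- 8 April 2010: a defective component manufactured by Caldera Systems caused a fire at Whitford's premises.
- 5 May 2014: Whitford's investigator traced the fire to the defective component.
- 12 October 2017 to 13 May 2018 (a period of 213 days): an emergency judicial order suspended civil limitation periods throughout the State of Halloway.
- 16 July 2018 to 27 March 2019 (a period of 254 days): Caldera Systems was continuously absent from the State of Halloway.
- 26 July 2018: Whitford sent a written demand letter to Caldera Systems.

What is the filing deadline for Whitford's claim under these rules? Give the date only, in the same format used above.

15 August 2019

Taking the later of the act (8 April 2010) and discovery (5 May 2014), the claim accrued on 5 May 2014.
The untolled deadline — 4 years after 5 May 2014 — is 5 May 2018.
Because the emergency suspension of filing deadlines ran from 12 October 2017 to 13 May 2018, the deadline is extended by 213 days to 4 December 2018.
Because the defendant's absence from the jurisdiction ran from 16 July 2018 to 27 March 2019, the deadline is extended by 254 days to 15 August 2019.
Nothing else in the chronology tolls or restarts the period.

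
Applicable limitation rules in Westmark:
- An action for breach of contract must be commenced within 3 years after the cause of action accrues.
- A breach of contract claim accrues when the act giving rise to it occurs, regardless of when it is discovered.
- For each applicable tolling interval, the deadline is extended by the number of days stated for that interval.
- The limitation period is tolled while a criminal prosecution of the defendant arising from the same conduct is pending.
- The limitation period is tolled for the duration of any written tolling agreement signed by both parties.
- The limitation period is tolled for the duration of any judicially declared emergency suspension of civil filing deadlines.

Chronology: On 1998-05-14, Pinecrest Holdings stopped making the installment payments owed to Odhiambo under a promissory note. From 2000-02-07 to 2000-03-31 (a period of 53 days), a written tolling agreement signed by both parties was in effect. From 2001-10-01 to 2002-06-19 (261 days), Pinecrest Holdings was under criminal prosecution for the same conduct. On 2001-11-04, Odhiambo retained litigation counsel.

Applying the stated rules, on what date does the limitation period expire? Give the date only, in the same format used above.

The limitation period began to run on 1998-05-14.
Adding the 3 years base period to 1998-05-14 gives a deadline of 2001-05-14, before any tolling.
Because the written tolling agreement ran from 2000-02-07 to 2000-03-31, the deadline is extended by 53 days to 2001-07-06.
By the time the pending criminal prosecution began on 2001-10-01, the limitation period had already expired on 2001-07-06; that interval cannot revive it.
None of the other events listed affects the running of the period under the stated rules.

2001-07-06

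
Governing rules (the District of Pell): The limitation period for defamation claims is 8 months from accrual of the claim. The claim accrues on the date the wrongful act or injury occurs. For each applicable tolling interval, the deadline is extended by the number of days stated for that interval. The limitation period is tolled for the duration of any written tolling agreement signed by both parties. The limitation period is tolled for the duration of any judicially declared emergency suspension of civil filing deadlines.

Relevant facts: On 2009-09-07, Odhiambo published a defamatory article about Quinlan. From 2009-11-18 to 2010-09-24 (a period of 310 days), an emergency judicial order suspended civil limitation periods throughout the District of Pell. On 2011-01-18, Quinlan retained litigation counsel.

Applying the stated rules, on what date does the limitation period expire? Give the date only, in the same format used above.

2011-03-13

The limitation period began to run on 2009-09-07.
Adding the 8 months base period to 2009-09-07 gives a deadline of 2010-05-07, before any tolling.
Because the emergency suspension of filing deadlines ran from 2009-11-18 to 2010-09-24, the deadline is extended by 310 days to 2011-03-13.
Nothing else in the chronology tolls or restarts the period.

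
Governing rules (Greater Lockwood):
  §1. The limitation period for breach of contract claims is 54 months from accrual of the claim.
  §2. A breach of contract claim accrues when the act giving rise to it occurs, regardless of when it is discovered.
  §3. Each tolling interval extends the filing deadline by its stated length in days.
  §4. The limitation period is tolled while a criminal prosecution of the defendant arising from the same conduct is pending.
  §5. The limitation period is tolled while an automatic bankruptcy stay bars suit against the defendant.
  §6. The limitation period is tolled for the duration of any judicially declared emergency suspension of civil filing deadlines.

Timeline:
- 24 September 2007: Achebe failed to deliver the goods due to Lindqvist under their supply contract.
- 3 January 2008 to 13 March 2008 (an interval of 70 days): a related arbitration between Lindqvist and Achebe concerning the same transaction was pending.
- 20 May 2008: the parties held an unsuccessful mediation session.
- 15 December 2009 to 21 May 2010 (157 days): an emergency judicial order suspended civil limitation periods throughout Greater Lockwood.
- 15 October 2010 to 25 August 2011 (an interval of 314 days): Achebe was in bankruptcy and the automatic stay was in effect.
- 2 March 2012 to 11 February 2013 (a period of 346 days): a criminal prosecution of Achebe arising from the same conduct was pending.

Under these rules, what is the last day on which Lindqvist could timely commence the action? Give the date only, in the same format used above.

The claim accrued on 24 September 2007, when the wrongful act occurred.
Adding the 54 months base period to 24 September 2007 gives a deadline of 24 March 2012, before any tolling.
Because the emergency suspension of filing deadlines ran from 15 December 2009 to 21 May 2010, the deadline is extended by 157 days to 28 August 2012.
Because the automatic bankruptcy stay ran from 15 October 2010 to 25 August 2011, the deadline is extended by 314 days to 8 July 2013.
The period was tolled for 346 days by the pending criminal prosecution (2 March 2012 to 11 February 2013), pushing the deadline to 19 June 2014.
No stated provision tolls the period for a pending arbitration, so the interval from 3 January 2008 to 13 March 2008 has no effect on the deadline.
The other events in the timeline have no effect on the limitation period under the stated rules.

19 June 2014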